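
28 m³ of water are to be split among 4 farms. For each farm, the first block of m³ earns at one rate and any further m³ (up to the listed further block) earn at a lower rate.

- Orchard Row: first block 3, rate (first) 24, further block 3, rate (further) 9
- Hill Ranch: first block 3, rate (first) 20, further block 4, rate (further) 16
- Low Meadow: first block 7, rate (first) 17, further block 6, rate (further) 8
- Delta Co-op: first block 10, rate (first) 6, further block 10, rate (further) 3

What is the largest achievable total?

Rank every tier by rate: Orchard Row/T1 24 > Hill Ranch/T1 20 > Low Meadow/T1 17 > Hill Ranch/T2 16 > Orchard Row/T2 9 > Low Meadow/T2 8 > Delta Co-op/T1 6 > Delta Co-op/T2 3.
Orchard Row T1 at 24: fill all 3 — 25 left.
Hill Ranch T1 at 20: fill all 3 — 22 left.
Low Meadow/T1 (17): +7 — 15 left.
Fill Hill Ranch T2 block (4 at 16) — 11 left.
Orchard Row/T2 (9): +3 — 8 left.
Low Meadow/T2 (8): +6 — 2 left.
Delta Co-op T1 at 6: only 2 left, fill 2.
Total = 24×3 + 20×3 + 17×7 + 16×4 + 9×3 + 8×6 + 6×2 = 402.

402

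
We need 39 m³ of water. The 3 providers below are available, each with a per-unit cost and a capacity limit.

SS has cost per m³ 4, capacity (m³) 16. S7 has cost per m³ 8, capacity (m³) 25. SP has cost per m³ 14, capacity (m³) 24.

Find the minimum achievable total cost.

248

Cheapest first:
Take 16 from SS at 4 ; need 23 more.
S7 (8): take the remaining 23 ; done.
SP: unused.
Cost = 16×4 + 23×8 = 248.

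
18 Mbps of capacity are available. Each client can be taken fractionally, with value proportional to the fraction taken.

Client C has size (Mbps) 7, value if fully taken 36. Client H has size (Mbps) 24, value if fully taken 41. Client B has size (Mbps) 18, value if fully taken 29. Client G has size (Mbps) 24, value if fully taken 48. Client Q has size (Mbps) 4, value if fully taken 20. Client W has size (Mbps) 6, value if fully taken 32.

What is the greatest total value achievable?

Best value per unit of size first: Client W 32/6≈5.33, Client C 36/7≈5.14, Client Q 20/4≈5, Client G 48/24≈2, Client H 41/24≈1.71, Client B 29/18≈1.61.
All 6 Mbps of Client W fit (value 32) → 12 remain.
Client C: take in full, 7 Mbps for value 36 → 5 left.
Take all of Client Q (4 Mbps, value 20) → 1 Mbps left.
Fill the last 1 Mbps with part of Client G: 1/24 of it earns 2.
Total value = 90.

90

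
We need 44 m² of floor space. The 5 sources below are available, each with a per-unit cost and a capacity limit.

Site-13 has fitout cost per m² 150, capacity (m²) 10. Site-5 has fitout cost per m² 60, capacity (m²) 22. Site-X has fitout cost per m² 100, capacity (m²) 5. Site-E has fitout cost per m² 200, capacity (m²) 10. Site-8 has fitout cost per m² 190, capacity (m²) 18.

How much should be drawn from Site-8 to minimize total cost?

7

Fill from the cheapest source first.
Take 22 from Site-5 at 60 — need 22 more.
Site-X at 100: take all 5 m² — 17 still needed.
Site-13 at 150: take all 10 m² — 7 still needed.
Site-8 at 190: take 7 of its 18 — requirement met.
Site-E: unused.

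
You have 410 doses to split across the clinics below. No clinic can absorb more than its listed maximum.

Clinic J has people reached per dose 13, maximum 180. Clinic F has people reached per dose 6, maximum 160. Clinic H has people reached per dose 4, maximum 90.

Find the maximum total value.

Rank by people reached per dose: Clinic J 13 > Clinic F 6 > Clinic H 4.
Clinic J: +180 to 180 (cap) ; 230 left.
Give Clinic F 160 to hit its cap of 160 ; 70 left.
Clinic H has room for 90 but only 70 remain, so it gets 70.
Total = 13×180 + 6×160 + 4×70 = 3580.

3580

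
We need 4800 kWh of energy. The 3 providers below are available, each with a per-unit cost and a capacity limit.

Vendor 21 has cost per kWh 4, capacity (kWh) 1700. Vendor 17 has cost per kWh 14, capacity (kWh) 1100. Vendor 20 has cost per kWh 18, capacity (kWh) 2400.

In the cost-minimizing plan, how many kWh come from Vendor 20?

Fill from the cheapest provider first.
Vendor 21 at 4: take all 1700 kWh → 3100 still needed.
Vendor 17 (14): use full 1100 → 2000 kWh to go.
Vendor 20 (18): take the remaining 2000 → done.

2000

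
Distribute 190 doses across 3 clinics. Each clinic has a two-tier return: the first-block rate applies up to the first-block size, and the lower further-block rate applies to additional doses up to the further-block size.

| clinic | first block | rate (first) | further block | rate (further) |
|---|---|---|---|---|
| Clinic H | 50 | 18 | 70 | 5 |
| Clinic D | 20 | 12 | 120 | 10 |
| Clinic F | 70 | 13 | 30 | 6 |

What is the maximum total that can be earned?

Rank every tier by rate: Clinic H/tier1 18 > Clinic F/tier1 13 > Clinic D/tier1 12 > Clinic D/tier2 10 > Clinic F/tier2 6 > Clinic H/tier2 5.
Clinic H tier1 at 18: fill all 50 → 140 left.
Fill Clinic F tier1 block (70 at 13) → 70 left.
Fill Clinic D tier1 block (20 at 12) → 50 left.
50 remain; put them into Clinic D tier2 at 10.
Total = 18×50 + 13×70 + 12×20 + 10×50 = 2550.

2550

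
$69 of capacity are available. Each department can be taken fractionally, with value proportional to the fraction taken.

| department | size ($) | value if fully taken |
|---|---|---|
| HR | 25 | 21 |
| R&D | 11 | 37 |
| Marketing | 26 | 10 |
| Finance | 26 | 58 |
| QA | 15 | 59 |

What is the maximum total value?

168.28

Sort by value density: QA 59/15≈3.93, R&D 37/11≈3.36, Finance 58/26≈2.23, HR 21/25≈0.84, Marketing 10/26≈0.385.
All 15 $ of QA fit (value 59) → 54 remain.
R&D: take in full, 11 $ for value 37 → 43 left.
All 26 $ of Finance fit (value 58) → 17 remain.
17 $ left: a 17/25 share of HR gives 21×17/25 = 14.28.
Total value = 168.28.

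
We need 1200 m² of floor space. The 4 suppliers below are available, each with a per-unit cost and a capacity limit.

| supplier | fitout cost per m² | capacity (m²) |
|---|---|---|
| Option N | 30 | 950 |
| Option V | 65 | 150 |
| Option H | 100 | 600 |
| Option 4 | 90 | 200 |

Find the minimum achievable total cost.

Fill from the cheapest supplier first.
Option N at 30: take all 950 m² ; 250 still needed.
Take 150 from Option V at 65 ; need 100 more.
Take 100 from Option 4 at 90 to finish.
Option H: unused.
Cost = 950×30 + 150×65 + 100×90 = 47250.

47250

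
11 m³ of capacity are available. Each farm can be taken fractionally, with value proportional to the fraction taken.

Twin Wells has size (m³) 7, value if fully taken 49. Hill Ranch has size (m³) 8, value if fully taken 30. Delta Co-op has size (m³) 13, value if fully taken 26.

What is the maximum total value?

64

Best value per unit of size first: Twin Wells 49/7≈7, Hill Ranch 30/8≈3.75, Delta Co-op 26/13≈2.
Twin Wells: take in full, 7 m³ for value 49 → 4 left.
Fill the last 4 m³ with part of Hill Ranch: 4/8 of it earns 15.
Total value = 64.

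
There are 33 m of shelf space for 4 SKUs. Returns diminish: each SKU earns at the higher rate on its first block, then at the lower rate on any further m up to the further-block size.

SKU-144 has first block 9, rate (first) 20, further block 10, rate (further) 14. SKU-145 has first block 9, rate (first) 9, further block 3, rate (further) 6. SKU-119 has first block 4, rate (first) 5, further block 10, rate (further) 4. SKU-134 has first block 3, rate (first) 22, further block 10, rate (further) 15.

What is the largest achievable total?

Order all 8 blocks by rate: SKU-134/T1 22 > SKU-144/T1 20 > SKU-134/T2 15 > SKU-144/T2 14 > SKU-145/T1 9 > SKU-145/T2 6 > SKU-119/T1 5 > SKU-119/T2 4.
Fill SKU-134 T1 block (3 at 22) — 30 left.
SKU-144/T1 (20): +9 — 21 left.
Fill SKU-134 T2 block (10 at 15) — 11 left.
SKU-144 T2 at 14: fill all 10 — 1 left.
SKU-145 T1 at 9: only 1 left, fill 1.
Total = 22×3 + 20×9 + 15×10 + 14×10 + 9×1 = 545.

545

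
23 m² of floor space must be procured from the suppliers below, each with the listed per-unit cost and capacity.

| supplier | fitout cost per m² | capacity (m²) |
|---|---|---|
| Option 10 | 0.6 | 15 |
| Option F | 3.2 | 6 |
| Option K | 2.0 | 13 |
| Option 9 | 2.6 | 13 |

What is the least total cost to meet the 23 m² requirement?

25

Fill from the cheapest supplier first.
Option 10 at 0.6: take all 15 m² → 8 still needed.
Option K (2.0): take the remaining 8 → done.
Option 9, Option F: unused.
Cost = 15×0.6 + 8×2.0 = 25.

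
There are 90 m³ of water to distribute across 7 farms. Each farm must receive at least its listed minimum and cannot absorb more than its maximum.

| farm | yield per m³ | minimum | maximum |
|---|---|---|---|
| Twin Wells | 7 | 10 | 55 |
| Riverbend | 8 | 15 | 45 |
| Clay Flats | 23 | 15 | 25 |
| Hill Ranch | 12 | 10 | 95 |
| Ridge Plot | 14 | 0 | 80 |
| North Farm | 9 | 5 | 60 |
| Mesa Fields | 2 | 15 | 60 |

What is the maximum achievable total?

1100

Meeting every minimum uses 10+15+15+10+0+5+15 = 70 m³, leaving 20.
Order the farms by yield per m³: Clay Flats 23 > Ridge Plot 14 > Hill Ranch 12 > North Farm 9 > Riverbend 8 > Twin Wells 7 > Mesa Fields 2.
Clay Flats takes 10 more to reach its cap of 25 — 10 left.
Ridge Plot has room for 80 more but only 10 remain, so it gets 10.
Total = 7×10 + 8×15 + 23×25 + 12×10 + 14×10 + 9×5 + 2×15 = 1100.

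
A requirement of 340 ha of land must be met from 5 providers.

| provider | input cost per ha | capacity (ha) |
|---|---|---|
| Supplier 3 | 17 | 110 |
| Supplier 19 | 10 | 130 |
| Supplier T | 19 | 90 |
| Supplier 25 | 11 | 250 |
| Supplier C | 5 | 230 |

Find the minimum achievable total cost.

2250

Use providers in increasing cost order.
Supplier C at 5: take all 230 ha → 110 still needed.
Take 110 from Supplier 19 at 10 to finish.
Supplier 25, Supplier 3, Supplier T: unused.
Cost = 230×5 + 110×10 = 2250.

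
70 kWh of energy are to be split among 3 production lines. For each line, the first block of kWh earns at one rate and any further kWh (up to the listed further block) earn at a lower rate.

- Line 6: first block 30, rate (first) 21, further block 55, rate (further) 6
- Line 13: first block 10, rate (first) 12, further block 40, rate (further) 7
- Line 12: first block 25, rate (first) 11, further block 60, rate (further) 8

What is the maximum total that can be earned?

Rank every tier by rate: Line 6/first 21 > Line 13/first 12 > Line 12/first 11 > Line 12/second 8 > Line 13/second 7 > Line 6/second 6.
Line 6 first at 21: fill all 30 — 40 left.
Line 13 first at 12: fill all 10 — 30 left.
Line 12 first at 11: fill all 25 — 5 left.
5 remain; put them into Line 12 second at 8.
Total = 21×30 + 12×10 + 11×25 + 8×5 = 1065.

1065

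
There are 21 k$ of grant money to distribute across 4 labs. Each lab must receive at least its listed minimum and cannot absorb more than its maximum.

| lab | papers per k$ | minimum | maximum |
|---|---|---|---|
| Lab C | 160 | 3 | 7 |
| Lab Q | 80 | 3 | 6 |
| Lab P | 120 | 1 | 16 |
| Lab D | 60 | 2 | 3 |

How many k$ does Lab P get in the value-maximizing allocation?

Meeting every minimum uses 3+3+1+2 = 9 k$, leaving 12.
Rank by papers per k$: Lab C 160 > Lab P 120 > Lab Q 80 > Lab D 60.
Lab C takes 4 more to reach its cap of 7 ; 8 left.
Only 8 left; Lab P takes them to reach 9.

9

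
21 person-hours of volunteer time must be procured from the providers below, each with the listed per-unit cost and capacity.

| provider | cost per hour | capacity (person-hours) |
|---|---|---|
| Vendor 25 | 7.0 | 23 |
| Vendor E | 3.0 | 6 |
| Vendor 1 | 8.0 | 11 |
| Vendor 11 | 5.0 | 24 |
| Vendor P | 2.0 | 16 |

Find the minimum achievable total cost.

Fill from the cheapest provider first.
Take 16 from Vendor P at 2.0 → need 5 more.
Vendor E at 3.0: take 5 of its 6 → requirement met.
Vendor 11, Vendor 25, Vendor 1: unused.
Cost = 16×2.0 + 5×3.0 = 47.

47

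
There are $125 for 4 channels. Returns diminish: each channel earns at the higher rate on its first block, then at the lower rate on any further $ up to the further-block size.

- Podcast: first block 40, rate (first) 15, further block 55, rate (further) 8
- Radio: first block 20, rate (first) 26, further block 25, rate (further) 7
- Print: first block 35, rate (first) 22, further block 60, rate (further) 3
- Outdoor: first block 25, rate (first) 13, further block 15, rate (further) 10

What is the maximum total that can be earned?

Rank every tier by rate: Radio/T1 26 > Print/T1 22 > Podcast/T1 15 > Outdoor/T1 13 > Outdoor/T2 10 > Podcast/T2 8 > Radio/T2 7 > Print/T2 3.
Radio/T1 (26): +20 — 105 left.
Print/T1 (22): +35 — 70 left.
Podcast T1 at 15: fill all 40 — 30 left.
Outdoor/T1 (13): +25 — 5 left.
Outdoor/T2: +5 of 15 at 10; pool empty.
Total = 26×20 + 22×35 + 15×40 + 13×25 + 10×5 = 2265.

2265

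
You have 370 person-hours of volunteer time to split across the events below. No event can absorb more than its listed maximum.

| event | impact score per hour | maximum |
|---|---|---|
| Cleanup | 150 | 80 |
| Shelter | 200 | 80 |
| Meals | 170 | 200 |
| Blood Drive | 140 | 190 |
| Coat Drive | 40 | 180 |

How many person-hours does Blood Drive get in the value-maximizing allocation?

10

Rank by impact score per hour: Shelter 200 > Meals 170 > Cleanup 150 > Blood Drive 140 > Coat Drive 40.
Give Shelter 80 to hit its cap of 80 ; 290 left.
Meals takes 200 to reach its cap of 200 ; 90 left.
Cleanup: +80 to 80 (cap) ; 10 left.
Blood Drive has room for 190 but only 10 remain, so it gets 10.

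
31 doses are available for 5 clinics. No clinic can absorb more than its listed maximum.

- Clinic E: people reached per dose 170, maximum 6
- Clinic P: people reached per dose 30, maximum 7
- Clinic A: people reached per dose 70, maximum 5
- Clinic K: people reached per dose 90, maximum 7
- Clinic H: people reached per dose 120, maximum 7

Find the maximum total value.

Order the clinics by people reached per dose: Clinic E 170 > Clinic H 120 > Clinic K 90 > Clinic A 70 > Clinic P 30.
Clinic E: +6 to 6 (cap) → 25 left.
Clinic H takes 7 to reach its cap of 7 → 18 left.
Give Clinic K 7 to hit its cap of 7 → 11 left.
Give Clinic A 5 to hit its cap of 5 → 6 left.
Only 6 left; Clinic P takes them to reach 6.
Total = 170×6 + 30×6 + 70×5 + 90×7 + 120×7 = 3020.

3020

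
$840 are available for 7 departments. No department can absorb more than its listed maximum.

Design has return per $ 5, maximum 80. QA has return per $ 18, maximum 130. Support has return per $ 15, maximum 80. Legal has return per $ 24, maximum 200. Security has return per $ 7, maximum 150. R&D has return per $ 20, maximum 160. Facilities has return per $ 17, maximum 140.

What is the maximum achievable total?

14830

Rank by return per $: Legal 24 > R&D 20 > QA 18 > Facilities 17 > Support 15 > Security 7 > Design 5.
Legal: +200 to 200 (cap) → 640 left.
R&D: +160 to 160 (cap) → 480 left.
QA: +130 to 130 (cap) → 350 left.
Give Facilities 140 to hit its cap of 140 → 210 left.
Support takes 80 to reach its cap of 80 → 130 left.
Only 130 left; Security takes them to reach 130.
Total = 18×130 + 15×80 + 24×200 + 7×130 + 20×160 + 17×140 = 14830.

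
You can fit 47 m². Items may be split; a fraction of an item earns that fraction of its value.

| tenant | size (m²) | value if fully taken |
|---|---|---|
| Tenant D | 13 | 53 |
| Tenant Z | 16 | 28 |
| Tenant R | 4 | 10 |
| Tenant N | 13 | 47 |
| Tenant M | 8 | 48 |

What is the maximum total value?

Rank by value-to-size ratio: Tenant M 48/8≈6, Tenant D 53/13≈4.08, Tenant N 47/13≈3.62, Tenant R 10/4≈2.5, Tenant Z 28/16≈1.75.
All 8 m² of Tenant M fit (value 48) → 39 remain.
All 13 m² of Tenant D fit (value 53) → 26 remain.
Tenant N: take in full, 13 m² for value 47 → 13 left.
Take all of Tenant R (4 m², value 10) → 9 m² left.
Only 9 m² remain; take 9/16 of Tenant Z for value 28×9/16 = 15.75.
Total value = 173.75.

173.75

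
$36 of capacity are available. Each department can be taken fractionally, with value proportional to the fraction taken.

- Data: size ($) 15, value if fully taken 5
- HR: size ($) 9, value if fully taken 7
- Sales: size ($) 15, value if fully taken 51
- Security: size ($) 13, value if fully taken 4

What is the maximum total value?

62

Rank by value-to-size ratio: Sales 51/15≈3.4, HR 7/9≈0.778, Data 5/15≈0.333, Security 4/13≈0.308.
Take all of Sales (15 $, value 51) ; 21 $ left.
Take all of HR (9 $, value 7) ; 12 $ left.
12 $ left: a 12/15 share of Data gives 5×12/15 = 4.
Total value = 62.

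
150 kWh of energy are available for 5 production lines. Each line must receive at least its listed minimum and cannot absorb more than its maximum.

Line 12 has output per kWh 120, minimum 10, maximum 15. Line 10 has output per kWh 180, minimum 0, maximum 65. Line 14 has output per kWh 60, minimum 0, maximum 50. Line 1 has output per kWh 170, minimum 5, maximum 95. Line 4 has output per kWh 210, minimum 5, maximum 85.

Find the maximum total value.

28900

Meeting every minimum uses 10+0+0+5+5 = 20 kWh, leaving 130.
Order the production lines by output per kWh: Line 4 210 > Line 10 180 > Line 1 170 > Line 12 120 > Line 14 60.
Line 4: +80 to 85 (cap) ; 50 left.
Line 10: +50 (room for 65) → 50. Pool exhausted.
Total = 120×10 + 180×50 + 170×5 + 210×85 = 28900.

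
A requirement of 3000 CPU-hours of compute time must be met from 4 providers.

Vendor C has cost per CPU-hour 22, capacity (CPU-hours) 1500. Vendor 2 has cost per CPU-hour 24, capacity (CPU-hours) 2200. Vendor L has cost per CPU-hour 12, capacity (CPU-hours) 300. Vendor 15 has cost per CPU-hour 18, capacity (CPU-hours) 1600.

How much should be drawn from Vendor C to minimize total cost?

Fill from the cheapest provider first.
Vendor L (12): use full 300 — 2700 CPU-hours to go.
Vendor 15 (18): use full 1600 — 1100 CPU-hours to go.
Vendor C at 22: take 1100 of its 1500 — requirement met.
Vendor 2: unused.

1100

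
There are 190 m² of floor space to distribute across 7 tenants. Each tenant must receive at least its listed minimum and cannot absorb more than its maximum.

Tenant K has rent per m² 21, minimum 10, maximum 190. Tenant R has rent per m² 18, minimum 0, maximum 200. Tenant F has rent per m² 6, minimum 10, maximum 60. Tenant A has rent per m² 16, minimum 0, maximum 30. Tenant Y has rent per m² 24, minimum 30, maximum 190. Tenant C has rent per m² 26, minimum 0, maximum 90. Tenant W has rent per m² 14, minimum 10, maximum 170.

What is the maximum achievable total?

4430

Meeting every minimum uses 10+0+10+0+30+0+10 = 60 m², leaving 130.
Rank by rent per m²: Tenant C 26 > Tenant Y 24 > Tenant K 21 > Tenant R 18 > Tenant A 16 > Tenant W 14 > Tenant F 6.
Tenant C: +90 to 90 (cap) ; 40 left.
Tenant Y: +40 (room for 160) → 70. Pool exhausted.
Total = 21×10 + 6×10 + 24×70 + 26×90 + 14×10 = 4430.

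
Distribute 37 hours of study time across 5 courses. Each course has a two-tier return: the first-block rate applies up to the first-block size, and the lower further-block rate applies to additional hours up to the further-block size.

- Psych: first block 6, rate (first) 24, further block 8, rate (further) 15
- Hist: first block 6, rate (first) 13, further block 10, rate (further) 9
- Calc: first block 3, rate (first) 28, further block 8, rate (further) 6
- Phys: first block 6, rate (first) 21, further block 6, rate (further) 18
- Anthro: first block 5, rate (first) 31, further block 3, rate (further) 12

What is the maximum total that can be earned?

Treat each block as its own option and order by rate: Anthro/first 31 > Calc/first 28 > Psych/first 24 > Phys/first 21 > Phys/second 18 > Psych/second 15 > Hist/first 13 > Anthro/second 12 > Hist/second 9 > Calc/second 6.
Fill Anthro first block (5 at 31) → 32 left.
Calc first at 28: fill all 3 → 29 left.
Psych first at 24: fill all 6 → 23 left.
Fill Phys first block (6 at 21) → 17 left.
Phys/second (18): +6 → 11 left.
Psych/second (15): +8 → 3 left.
3 remain; put them into Hist first at 13.
Total = 31×5 + 28×3 + 24×6 + 21×6 + 18×6 + 15×8 + 13×3 = 776.

776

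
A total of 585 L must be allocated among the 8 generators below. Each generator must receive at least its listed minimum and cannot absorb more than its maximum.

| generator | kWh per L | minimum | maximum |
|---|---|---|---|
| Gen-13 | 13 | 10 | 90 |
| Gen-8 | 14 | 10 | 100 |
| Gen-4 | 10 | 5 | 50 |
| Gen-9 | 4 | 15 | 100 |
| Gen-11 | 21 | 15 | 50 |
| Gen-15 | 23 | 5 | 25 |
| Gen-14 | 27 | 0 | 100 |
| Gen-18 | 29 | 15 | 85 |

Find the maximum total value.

10200

Meeting every minimum uses 10+10+5+15+15+5+0+15 = 75 L, leaving 510.
Highest kWh per L first: Gen-18 29 > Gen-14 27 > Gen-15 23 > Gen-11 21 > Gen-8 14 > Gen-13 13 > Gen-4 10 > Gen-9 4.
Gen-18 takes 70 more to reach its cap of 85 ; 440 left.
Gen-14: +100 to 100 (cap) ; 340 left.
Gen-15: +20 to 25 (cap) ; 320 left.
Gen-11: +35 to 50 (cap) ; 285 left.
Gen-8 takes 90 more to reach its cap of 100 ; 195 left.
Gen-13 takes 80 more to reach its cap of 90 ; 115 left.
Gen-4: +45 to 50 (cap) ; 70 left.
Gen-9 has room for 85 more but only 70 remain, so it gets 85.
Total = 13×90 + 14×100 + 10×50 + 4×85 + 21×50 + 23×25 + 27×100 + 29×85 = 10200.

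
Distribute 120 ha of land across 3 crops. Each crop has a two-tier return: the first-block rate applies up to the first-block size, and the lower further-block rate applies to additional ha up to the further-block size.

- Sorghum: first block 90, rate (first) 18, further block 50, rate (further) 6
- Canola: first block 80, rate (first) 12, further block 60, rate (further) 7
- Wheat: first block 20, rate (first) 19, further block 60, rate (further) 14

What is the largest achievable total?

2140

Treat each block as its own option and order by rate: Wheat/T1 19 > Sorghum/T1 18 > Wheat/T2 14 > Canola/T1 12 > Canola/T2 7 > Sorghum/T2 6.
Wheat/T1 (19): +20 → 100 left.
Sorghum/T1 (18): +90 → 10 left.
10 remain; put them into Wheat T2 at 14.
Total = 19×20 + 18×90 + 14×10 = 2140.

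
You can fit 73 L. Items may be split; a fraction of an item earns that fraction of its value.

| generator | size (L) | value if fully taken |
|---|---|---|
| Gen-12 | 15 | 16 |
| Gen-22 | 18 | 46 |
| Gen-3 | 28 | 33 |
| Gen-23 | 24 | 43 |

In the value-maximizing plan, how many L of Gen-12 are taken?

3

Rank by value-to-size ratio: Gen-22 46/18≈2.56, Gen-23 43/24≈1.79, Gen-3 33/28≈1.18, Gen-12 16/15≈1.07.
Take all of Gen-22 (18 L, value 46) — 55 L left.
Take all of Gen-23 (24 L, value 43) — 31 L left.
Gen-3: take in full, 28 L for value 33 — 3 left.
3 L left: a 3/15 share of Gen-12 gives 16×3/15 = 3.2.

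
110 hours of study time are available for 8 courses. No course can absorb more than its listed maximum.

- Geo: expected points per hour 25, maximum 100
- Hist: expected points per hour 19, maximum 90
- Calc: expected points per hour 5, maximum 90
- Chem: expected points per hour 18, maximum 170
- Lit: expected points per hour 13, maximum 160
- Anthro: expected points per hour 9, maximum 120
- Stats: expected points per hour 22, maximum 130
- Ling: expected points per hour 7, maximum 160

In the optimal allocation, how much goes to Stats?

10

Rank by expected points per hour: Geo 25 > Stats 22 > Hist 19 > Chem 18 > Lit 13 > Anthro 9 > Ling 7 > Calc 5.
Geo takes 100 to reach its cap of 100 → 10 left.
Only 10 left; Stats takes them to reach 10.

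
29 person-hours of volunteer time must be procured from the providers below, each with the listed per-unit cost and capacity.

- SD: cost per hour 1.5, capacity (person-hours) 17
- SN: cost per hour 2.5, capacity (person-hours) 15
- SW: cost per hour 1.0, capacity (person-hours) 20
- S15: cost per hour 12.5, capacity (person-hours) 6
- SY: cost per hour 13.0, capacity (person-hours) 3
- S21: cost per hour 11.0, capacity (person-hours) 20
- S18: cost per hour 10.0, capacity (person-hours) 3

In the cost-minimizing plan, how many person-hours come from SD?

9

Cheapest first:
Take 20 from SW at 1.0 — need 9 more.
Take 9 from SD at 1.5 to finish.
SN, S18, S21, S15, SY: unused.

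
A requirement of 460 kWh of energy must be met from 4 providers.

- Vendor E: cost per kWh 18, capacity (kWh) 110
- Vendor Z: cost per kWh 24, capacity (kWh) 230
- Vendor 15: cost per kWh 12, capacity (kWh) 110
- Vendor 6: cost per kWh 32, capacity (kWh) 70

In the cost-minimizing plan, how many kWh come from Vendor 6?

10

Fill from the cheapest provider first.
Vendor 15 (12): use full 110 — 350 kWh to go.
Vendor E at 18: take all 110 kWh — 240 still needed.
Vendor Z at 24: take all 230 kWh — 10 still needed.
Vendor 6 (32): take the remaining 10 — done.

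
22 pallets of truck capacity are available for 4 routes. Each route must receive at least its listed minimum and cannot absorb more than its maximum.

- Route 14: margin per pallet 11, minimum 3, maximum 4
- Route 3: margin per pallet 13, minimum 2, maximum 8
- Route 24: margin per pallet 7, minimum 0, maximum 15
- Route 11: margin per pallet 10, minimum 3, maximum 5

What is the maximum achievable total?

Meeting every minimum uses 3+2+0+3 = 8 pallets, leaving 14.
Rank by margin per pallet: Route 3 13 > Route 14 11 > Route 11 10 > Route 24 7.
Route 3 takes 6 more to reach its cap of 8 — 8 left.
Route 14 takes 1 more to reach its cap of 4 — 7 left.
Give Route 11 2 more to hit its cap of 5 — 5 left.
Route 24 has room for 15 more but only 5 remain, so it gets 5.
Total = 11×4 + 13×8 + 7×5 + 10×5 = 233.

233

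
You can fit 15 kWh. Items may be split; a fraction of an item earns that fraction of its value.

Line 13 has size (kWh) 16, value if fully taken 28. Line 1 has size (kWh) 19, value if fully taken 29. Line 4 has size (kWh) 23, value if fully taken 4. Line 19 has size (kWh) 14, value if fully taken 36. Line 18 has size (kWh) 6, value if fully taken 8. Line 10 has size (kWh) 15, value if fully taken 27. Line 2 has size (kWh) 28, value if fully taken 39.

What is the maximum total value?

37.8

Rank by value-to-size ratio: Line 19 36/14≈2.57, Line 10 27/15≈1.8, Line 13 28/16≈1.75, Line 1 29/19≈1.53, Line 2 39/28≈1.39, Line 18 8/6≈1.33, Line 4 4/23≈0.174.
All 14 kWh of Line 19 fit (value 36) — 1 remain.
1 kWh left: a 1/15 share of Line 10 gives 27×1/15 = 1.8.
Total value = 37.8.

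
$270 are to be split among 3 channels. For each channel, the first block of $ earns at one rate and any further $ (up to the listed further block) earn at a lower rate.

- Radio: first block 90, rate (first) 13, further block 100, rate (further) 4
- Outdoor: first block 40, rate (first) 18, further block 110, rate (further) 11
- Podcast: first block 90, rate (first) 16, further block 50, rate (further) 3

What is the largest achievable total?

Order all 6 blocks by rate: Outdoor/first 18 > Podcast/first 16 > Radio/first 13 > Outdoor/second 11 > Radio/second 4 > Podcast/second 3.
Fill Outdoor first block (40 at 18) ; 230 left.
Fill Podcast first block (90 at 16) ; 140 left.
Fill Radio first block (90 at 13) ; 50 left.
50 remain; put them into Outdoor second at 11.
Total = 18×40 + 16×90 + 13×90 + 11×50 = 3880.

3880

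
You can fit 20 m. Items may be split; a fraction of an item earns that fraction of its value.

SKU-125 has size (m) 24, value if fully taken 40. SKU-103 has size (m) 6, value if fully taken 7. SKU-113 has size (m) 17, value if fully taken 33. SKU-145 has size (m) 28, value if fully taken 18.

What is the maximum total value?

38

Rank by value-to-size ratio: SKU-113 33/17≈1.94, SKU-125 40/24≈1.67, SKU-103 7/6≈1.17, SKU-145 18/28≈0.643.
Take all of SKU-113 (17 m, value 33) ; 3 m left.
Only 3 m remain; take 3/24 of SKU-125 for value 40×3/24 = 5.
Total value = 38.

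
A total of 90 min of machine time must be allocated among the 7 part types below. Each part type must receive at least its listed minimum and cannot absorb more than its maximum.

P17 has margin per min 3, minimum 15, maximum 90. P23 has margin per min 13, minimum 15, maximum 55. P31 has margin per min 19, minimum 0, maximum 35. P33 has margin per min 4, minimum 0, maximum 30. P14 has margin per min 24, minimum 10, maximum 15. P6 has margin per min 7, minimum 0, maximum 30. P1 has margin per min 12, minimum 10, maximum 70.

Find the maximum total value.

Meeting every minimum uses 15+15+0+0+10+0+10 = 50 min, leaving 40.
Rank by margin per min: P14 24 > P31 19 > P23 13 > P1 12 > P6 7 > P33 4 > P17 3.
Give P14 5 more to hit its cap of 15 → 35 left.
P31 takes 35 more to reach its cap of 35 → 0 left.
Total = 3×15 + 13×15 + 19×35 + 24×15 + 12×10 = 1385.

1385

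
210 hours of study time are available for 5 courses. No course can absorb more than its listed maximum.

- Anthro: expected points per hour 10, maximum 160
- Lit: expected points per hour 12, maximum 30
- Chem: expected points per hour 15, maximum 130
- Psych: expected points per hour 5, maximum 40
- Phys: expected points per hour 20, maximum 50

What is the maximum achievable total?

Highest expected points per hour first: Phys 20 > Chem 15 > Lit 12 > Anthro 10 > Psych 5.
Phys takes 50 to reach its cap of 50 → 160 left.
Give Chem 130 to hit its cap of 130 → 30 left.
Lit: +30 to 30 (cap) → 0 left.
Total = 12×30 + 15×130 + 20×50 = 3310.

3310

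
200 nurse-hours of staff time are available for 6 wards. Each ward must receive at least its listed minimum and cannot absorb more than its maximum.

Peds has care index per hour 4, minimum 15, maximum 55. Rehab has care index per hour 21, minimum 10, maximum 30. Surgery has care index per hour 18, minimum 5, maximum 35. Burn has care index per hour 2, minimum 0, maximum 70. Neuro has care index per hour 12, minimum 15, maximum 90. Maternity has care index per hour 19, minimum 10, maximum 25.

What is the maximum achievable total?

Meeting every minimum uses 15+10+5+0+15+10 = 55 nurse-hours, leaving 145.
Order the wards by care index per hour: Rehab 21 > Maternity 19 > Surgery 18 > Neuro 12 > Peds 4 > Burn 2.
Rehab takes 20 more to reach its cap of 30 — 125 left.
Maternity takes 15 more to reach its cap of 25 — 110 left.
Surgery takes 30 more to reach its cap of 35 — 80 left.
Neuro: +75 to 90 (cap) — 5 left.
Peds: +5 (room for 40) → 20. Pool exhausted.
Total = 4×20 + 21×30 + 18×35 + 12×90 + 19×25 = 2895.

2895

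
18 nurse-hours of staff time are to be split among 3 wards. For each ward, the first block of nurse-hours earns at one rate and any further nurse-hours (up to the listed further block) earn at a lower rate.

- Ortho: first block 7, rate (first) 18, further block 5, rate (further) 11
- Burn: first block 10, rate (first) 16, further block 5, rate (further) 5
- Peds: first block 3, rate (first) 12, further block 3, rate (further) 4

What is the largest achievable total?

Treat each block as its own option and order by rate: Ortho/tier1 18 > Burn/tier1 16 > Peds/tier1 12 > Ortho/tier2 11 > Burn/tier2 5 > Peds/tier2 4.
Ortho/tier1 (18): +7 → 11 left.
Fill Burn tier1 block (10 at 16) → 1 left.
Peds/tier1: +1 of 3 at 12; pool empty.
Total = 18×7 + 16×10 + 12×1 = 298.

298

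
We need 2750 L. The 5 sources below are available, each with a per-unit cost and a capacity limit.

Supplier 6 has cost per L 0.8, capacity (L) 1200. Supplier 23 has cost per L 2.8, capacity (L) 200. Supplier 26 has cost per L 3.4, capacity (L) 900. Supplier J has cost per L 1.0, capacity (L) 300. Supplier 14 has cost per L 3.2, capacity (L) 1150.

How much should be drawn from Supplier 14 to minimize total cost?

Fill from the cheapest source first.
Take 1200 from Supplier 6 at 0.8 → need 1550 more.
Supplier J at 1.0: take all 300 L → 1250 still needed.
Supplier 23 (2.8): use full 200 → 1050 L to go.
Take 1050 from Supplier 14 at 3.2 to finish.
Supplier 26: unused.

1050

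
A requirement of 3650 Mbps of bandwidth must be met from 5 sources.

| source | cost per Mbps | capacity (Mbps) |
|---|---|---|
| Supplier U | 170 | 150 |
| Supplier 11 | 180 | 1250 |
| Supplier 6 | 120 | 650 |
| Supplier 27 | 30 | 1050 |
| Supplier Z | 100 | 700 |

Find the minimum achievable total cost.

403000

Cheapest first:
Supplier 27 at 30: take all 1050 Mbps → 2600 still needed.
Take 700 from Supplier Z at 100 → need 1900 more.
Supplier 6 at 120: take all 650 Mbps → 1250 still needed.
Take 150 from Supplier U at 170 → need 1100 more.
Supplier 11 (180): take the remaining 1100 → done.
Cost = 1050×30 + 700×100 + 650×120 + 150×170 + 1100×180 = 403000.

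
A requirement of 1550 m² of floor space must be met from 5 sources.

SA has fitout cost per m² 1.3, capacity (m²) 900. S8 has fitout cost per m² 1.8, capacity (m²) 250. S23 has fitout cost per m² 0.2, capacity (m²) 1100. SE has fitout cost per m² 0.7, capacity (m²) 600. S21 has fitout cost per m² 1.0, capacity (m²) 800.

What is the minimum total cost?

535

Fill from the cheapest source first.
Take 1100 from S23 at 0.2 — need 450 more.
SE (0.7): take the remaining 450 — done.
S21, SA, S8: unused.
Cost = 1100×0.2 + 450×0.7 = 535.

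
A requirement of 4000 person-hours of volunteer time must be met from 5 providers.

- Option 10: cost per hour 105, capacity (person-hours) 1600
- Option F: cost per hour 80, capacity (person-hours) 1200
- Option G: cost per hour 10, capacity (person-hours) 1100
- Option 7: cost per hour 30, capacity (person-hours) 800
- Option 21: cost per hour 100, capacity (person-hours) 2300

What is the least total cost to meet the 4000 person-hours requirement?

Fill from the cheapest provider first.
Option G (10): use full 1100 → 2900 person-hours to go.
Option 7 at 30: take all 800 person-hours → 2100 still needed.
Option F at 80: take all 1200 person-hours → 900 still needed.
Option 21 (100): take the remaining 900 → done.
Option 10: unused.
Cost = 1100×10 + 800×30 + 1200×80 + 900×100 = 221000.

221000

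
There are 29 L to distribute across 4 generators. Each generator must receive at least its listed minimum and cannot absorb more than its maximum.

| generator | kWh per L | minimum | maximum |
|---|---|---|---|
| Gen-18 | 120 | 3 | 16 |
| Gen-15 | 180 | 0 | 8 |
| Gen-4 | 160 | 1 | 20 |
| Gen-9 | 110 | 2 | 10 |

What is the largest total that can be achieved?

4580

Meeting every minimum uses 3+0+1+2 = 6 L, leaving 23.
Order the generators by kWh per L: Gen-15 180 > Gen-4 160 > Gen-18 120 > Gen-9 110.
Gen-15: +8 to 8 (cap) → 15 left.
Gen-4 has room for 19 more but only 15 remain, so it gets 16.
Total = 120×3 + 180×8 + 160×16 + 110×2 = 4580.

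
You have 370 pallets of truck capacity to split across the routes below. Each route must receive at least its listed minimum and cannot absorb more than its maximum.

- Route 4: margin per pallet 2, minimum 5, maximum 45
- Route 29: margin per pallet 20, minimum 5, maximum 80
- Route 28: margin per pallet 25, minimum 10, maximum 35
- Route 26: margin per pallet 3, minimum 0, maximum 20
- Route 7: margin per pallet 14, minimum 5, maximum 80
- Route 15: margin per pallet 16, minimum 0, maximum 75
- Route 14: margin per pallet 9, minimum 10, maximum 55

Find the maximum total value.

5400

Meeting every minimum uses 5+5+10+0+5+0+10 = 35 pallets, leaving 335.
Highest margin per pallet first: Route 28 25 > Route 29 20 > Route 15 16 > Route 7 14 > Route 14 9 > Route 26 3 > Route 4 2.
Route 28 takes 25 more to reach its cap of 35 ; 310 left.
Give Route 29 75 more to hit its cap of 80 ; 235 left.
Give Route 15 75 more to hit its cap of 75 ; 160 left.
Give Route 7 75 more to hit its cap of 80 ; 85 left.
Give Route 14 45 more to hit its cap of 55 ; 40 left.
Give Route 26 20 more to hit its cap of 20 ; 20 left.
Only 20 left; Route 4 takes them to reach 25.
Total = 2×25 + 20×80 + 25×35 + 3×20 + 14×80 + 16×75 + 9×55 = 5400.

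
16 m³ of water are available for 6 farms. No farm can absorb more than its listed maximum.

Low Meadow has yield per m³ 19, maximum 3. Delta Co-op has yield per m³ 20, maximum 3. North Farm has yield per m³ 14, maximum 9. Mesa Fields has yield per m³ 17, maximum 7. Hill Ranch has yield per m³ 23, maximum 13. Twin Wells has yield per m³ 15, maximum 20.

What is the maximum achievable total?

359

Rank by yield per m³: Hill Ranch 23 > Delta Co-op 20 > Low Meadow 19 > Mesa Fields 17 > Twin Wells 15 > North Farm 14.
Hill Ranch: +13 to 13 (cap) → 3 left.
Give Delta Co-op 3 to hit its cap of 3 → 0 left.
Total = 20×3 + 23×13 = 359.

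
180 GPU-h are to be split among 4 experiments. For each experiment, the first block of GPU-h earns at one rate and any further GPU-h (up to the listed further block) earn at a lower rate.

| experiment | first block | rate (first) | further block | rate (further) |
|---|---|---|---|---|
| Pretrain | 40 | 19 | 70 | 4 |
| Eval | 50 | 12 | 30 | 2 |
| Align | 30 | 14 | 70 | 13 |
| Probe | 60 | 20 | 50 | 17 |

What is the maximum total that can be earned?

Order all 8 blocks by rate: Probe/first 20 > Pretrain/first 19 > Probe/second 17 > Align/first 14 > Align/second 13 > Eval/first 12 > Pretrain/second 4 > Eval/second 2.
Fill Probe first block (60 at 20) ; 120 left.
Fill Pretrain first block (40 at 19) ; 80 left.
Fill Probe second block (50 at 17) ; 30 left.
Align/first (14): +30 ; 0 left.
Total = 20×60 + 19×40 + 17×50 + 14×30 = 3230.

3230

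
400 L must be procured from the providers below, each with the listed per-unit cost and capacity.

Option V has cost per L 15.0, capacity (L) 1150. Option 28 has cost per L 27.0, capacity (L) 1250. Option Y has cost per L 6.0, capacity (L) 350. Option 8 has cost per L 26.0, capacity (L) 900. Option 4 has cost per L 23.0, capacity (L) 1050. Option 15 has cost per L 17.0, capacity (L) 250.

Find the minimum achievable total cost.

Cheapest first:
Option Y at 6.0: take all 350 L → 50 still needed.
Option V (15.0): take the remaining 50 → done.
Option 15, Option 4, Option 8, Option 28: unused.
Cost = 350×6.0 + 50×15.0 = 2850.

2850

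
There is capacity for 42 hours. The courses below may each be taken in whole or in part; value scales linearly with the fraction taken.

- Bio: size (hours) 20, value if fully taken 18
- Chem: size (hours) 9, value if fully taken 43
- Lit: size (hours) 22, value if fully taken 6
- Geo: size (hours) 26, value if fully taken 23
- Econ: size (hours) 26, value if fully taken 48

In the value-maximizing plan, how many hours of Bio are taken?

7

Best value per unit of size first: Chem 43/9≈4.78, Econ 48/26≈1.85, Bio 18/20≈0.9, Geo 23/26≈0.885, Lit 6/22≈0.273.
Take all of Chem (9 hours, value 43) → 33 hours left.
Econ: take in full, 26 hours for value 48 → 7 left.
Only 7 hours remain; take 7/20 of Bio for value 18×7/20 = 6.3.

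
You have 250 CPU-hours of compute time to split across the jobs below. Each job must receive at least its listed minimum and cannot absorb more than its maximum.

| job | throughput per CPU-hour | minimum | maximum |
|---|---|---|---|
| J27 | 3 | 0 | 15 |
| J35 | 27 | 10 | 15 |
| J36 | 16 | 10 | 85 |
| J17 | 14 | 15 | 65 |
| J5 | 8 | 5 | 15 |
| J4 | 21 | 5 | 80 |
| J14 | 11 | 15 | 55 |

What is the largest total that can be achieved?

4350

Meeting every minimum uses 0+10+10+15+5+5+15 = 60 CPU-hours, leaving 190.
Rank by throughput per CPU-hour: J35 27 > J4 21 > J36 16 > J17 14 > J14 11 > J5 8 > J27 3.
Give J35 5 more to hit its cap of 15 → 185 left.
Give J4 75 more to hit its cap of 80 → 110 left.
J36 takes 75 more to reach its cap of 85 → 35 left.
J17 has room for 50 more but only 35 remain, so it gets 50.
Total = 27×15 + 16×85 + 14×50 + 8×5 + 21×80 + 11×15 = 4350.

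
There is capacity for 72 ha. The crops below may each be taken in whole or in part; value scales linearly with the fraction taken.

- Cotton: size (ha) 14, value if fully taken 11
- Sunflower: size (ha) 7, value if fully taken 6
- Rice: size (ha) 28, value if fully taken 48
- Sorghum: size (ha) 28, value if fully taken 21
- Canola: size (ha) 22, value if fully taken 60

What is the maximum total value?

125.75

Rank by value-to-size ratio: Canola 60/22≈2.73, Rice 48/28≈1.71, Sunflower 6/7≈0.857, Cotton 11/14≈0.786, Sorghum 21/28≈0.75.
Take all of Canola (22 ha, value 60) → 50 ha left.
Rice: take in full, 28 ha for value 48 → 22 left.
Sunflower: take in full, 7 ha for value 6 → 15 left.
All 14 ha of Cotton fit (value 11) → 1 remain.
1 ha left: a 1/28 share of Sorghum gives 21×1/28 = 0.75.
Total value = 125.75.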